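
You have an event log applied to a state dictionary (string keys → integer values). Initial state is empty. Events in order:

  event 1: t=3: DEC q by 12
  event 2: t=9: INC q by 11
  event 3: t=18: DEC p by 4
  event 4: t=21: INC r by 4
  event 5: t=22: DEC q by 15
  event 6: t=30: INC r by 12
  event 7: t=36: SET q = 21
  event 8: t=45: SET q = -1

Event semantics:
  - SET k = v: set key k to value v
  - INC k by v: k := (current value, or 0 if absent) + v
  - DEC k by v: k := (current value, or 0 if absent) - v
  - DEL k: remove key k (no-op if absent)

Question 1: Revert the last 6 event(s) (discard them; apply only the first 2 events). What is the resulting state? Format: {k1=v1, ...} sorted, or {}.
Keep first 2 events (discard last 6):
  after event 1 (t=3: DEC q by 12): {q=-12}
  after event 2 (t=9: INC q by 11): {q=-1}

Answer: {q=-1}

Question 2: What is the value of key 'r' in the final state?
Track key 'r' through all 8 events:
  event 1 (t=3: DEC q by 12): r unchanged
  event 2 (t=9: INC q by 11): r unchanged
  event 3 (t=18: DEC p by 4): r unchanged
  event 4 (t=21: INC r by 4): r (absent) -> 4
  event 5 (t=22: DEC q by 15): r unchanged
  event 6 (t=30: INC r by 12): r 4 -> 16
  event 7 (t=36: SET q = 21): r unchanged
  event 8 (t=45: SET q = -1): r unchanged
Final: r = 16

Answer: 16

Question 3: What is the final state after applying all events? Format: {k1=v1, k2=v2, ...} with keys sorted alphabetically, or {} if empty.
  after event 1 (t=3: DEC q by 12): {q=-12}
  after event 2 (t=9: INC q by 11): {q=-1}
  after event 3 (t=18: DEC p by 4): {p=-4, q=-1}
  after event 4 (t=21: INC r by 4): {p=-4, q=-1, r=4}
  after event 5 (t=22: DEC q by 15): {p=-4, q=-16, r=4}
  after event 6 (t=30: INC r by 12): {p=-4, q=-16, r=16}
  after event 7 (t=36: SET q = 21): {p=-4, q=21, r=16}
  after event 8 (t=45: SET q = -1): {p=-4, q=-1, r=16}

Answer: {p=-4, q=-1, r=16}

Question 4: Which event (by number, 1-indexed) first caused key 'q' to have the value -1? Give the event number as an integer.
Looking for first event where q becomes -1:
  event 1: q = -12
  event 2: q -12 -> -1  <-- first match

Answer: 2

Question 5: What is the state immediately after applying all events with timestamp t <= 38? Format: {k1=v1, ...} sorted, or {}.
Answer: {p=-4, q=21, r=16}

Derivation:
Apply events with t <= 38 (7 events):
  after event 1 (t=3: DEC q by 12): {q=-12}
  after event 2 (t=9: INC q by 11): {q=-1}
  after event 3 (t=18: DEC p by 4): {p=-4, q=-1}
  after event 4 (t=21: INC r by 4): {p=-4, q=-1, r=4}
  after event 5 (t=22: DEC q by 15): {p=-4, q=-16, r=4}
  after event 6 (t=30: INC r by 12): {p=-4, q=-16, r=16}
  after event 7 (t=36: SET q = 21): {p=-4, q=21, r=16}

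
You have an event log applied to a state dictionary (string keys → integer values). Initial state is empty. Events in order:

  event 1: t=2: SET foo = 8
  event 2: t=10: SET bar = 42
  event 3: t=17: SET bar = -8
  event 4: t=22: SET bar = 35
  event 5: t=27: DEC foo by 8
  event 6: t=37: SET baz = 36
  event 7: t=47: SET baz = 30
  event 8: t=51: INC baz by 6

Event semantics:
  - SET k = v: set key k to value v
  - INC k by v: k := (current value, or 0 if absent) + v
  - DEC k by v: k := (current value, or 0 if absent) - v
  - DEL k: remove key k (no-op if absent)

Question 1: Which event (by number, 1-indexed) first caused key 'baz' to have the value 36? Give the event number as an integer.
Looking for first event where baz becomes 36:
  event 6: baz (absent) -> 36  <-- first match

Answer: 6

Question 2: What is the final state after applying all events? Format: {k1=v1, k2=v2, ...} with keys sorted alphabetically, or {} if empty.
  after event 1 (t=2: SET foo = 8): {foo=8}
  after event 2 (t=10: SET bar = 42): {bar=42, foo=8}
  after event 3 (t=17: SET bar = -8): {bar=-8, foo=8}
  after event 4 (t=22: SET bar = 35): {bar=35, foo=8}
  after event 5 (t=27: DEC foo by 8): {bar=35, foo=0}
  after event 6 (t=37: SET baz = 36): {bar=35, baz=36, foo=0}
  after event 7 (t=47: SET baz = 30): {bar=35, baz=30, foo=0}
  after event 8 (t=51: INC baz by 6): {bar=35, baz=36, foo=0}

Answer: {bar=35, baz=36, foo=0}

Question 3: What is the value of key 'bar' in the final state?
Answer: 35

Derivation:
Track key 'bar' through all 8 events:
  event 1 (t=2: SET foo = 8): bar unchanged
  event 2 (t=10: SET bar = 42): bar (absent) -> 42
  event 3 (t=17: SET bar = -8): bar 42 -> -8
  event 4 (t=22: SET bar = 35): bar -8 -> 35
  event 5 (t=27: DEC foo by 8): bar unchanged
  event 6 (t=37: SET baz = 36): bar unchanged
  event 7 (t=47: SET baz = 30): bar unchanged
  event 8 (t=51: INC baz by 6): bar unchanged
Final: bar = 35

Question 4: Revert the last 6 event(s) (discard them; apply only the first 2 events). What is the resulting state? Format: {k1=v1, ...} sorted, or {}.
Answer: {bar=42, foo=8}

Derivation:
Keep first 2 events (discard last 6):
  after event 1 (t=2: SET foo = 8): {foo=8}
  after event 2 (t=10: SET bar = 42): {bar=42, foo=8}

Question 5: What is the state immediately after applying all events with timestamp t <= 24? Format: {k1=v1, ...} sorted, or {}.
Apply events with t <= 24 (4 events):
  after event 1 (t=2: SET foo = 8): {foo=8}
  after event 2 (t=10: SET bar = 42): {bar=42, foo=8}
  after event 3 (t=17: SET bar = -8): {bar=-8, foo=8}
  after event 4 (t=22: SET bar = 35): {bar=35, foo=8}

Answer: {bar=35, foo=8}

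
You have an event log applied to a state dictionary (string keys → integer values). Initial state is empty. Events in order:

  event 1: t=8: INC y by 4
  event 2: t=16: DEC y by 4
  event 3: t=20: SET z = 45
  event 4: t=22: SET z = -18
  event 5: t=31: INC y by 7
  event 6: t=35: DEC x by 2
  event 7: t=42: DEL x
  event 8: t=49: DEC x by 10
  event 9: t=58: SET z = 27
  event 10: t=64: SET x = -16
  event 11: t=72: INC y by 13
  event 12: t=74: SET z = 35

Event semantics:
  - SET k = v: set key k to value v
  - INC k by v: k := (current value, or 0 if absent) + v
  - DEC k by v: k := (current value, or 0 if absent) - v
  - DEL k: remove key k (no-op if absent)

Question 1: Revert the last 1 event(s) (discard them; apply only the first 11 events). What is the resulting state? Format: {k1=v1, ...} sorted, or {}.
Keep first 11 events (discard last 1):
  after event 1 (t=8: INC y by 4): {y=4}
  after event 2 (t=16: DEC y by 4): {y=0}
  after event 3 (t=20: SET z = 45): {y=0, z=45}
  after event 4 (t=22: SET z = -18): {y=0, z=-18}
  after event 5 (t=31: INC y by 7): {y=7, z=-18}
  after event 6 (t=35: DEC x by 2): {x=-2, y=7, z=-18}
  after event 7 (t=42: DEL x): {y=7, z=-18}
  after event 8 (t=49: DEC x by 10): {x=-10, y=7, z=-18}
  after event 9 (t=58: SET z = 27): {x=-10, y=7, z=27}
  after event 10 (t=64: SET x = -16): {x=-16, y=7, z=27}
  after event 11 (t=72: INC y by 13): {x=-16, y=20, z=27}

Answer: {x=-16, y=20, z=27}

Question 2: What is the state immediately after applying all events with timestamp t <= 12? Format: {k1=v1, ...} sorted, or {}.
Apply events with t <= 12 (1 events):
  after event 1 (t=8: INC y by 4): {y=4}

Answer: {y=4}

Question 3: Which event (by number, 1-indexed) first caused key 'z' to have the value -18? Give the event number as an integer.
Answer: 4

Derivation:
Looking for first event where z becomes -18:
  event 3: z = 45
  event 4: z 45 -> -18  <-- first match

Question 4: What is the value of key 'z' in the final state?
Track key 'z' through all 12 events:
  event 1 (t=8: INC y by 4): z unchanged
  event 2 (t=16: DEC y by 4): z unchanged
  event 3 (t=20: SET z = 45): z (absent) -> 45
  event 4 (t=22: SET z = -18): z 45 -> -18
  event 5 (t=31: INC y by 7): z unchanged
  event 6 (t=35: DEC x by 2): z unchanged
  event 7 (t=42: DEL x): z unchanged
  event 8 (t=49: DEC x by 10): z unchanged
  event 9 (t=58: SET z = 27): z -18 -> 27
  event 10 (t=64: SET x = -16): z unchanged
  event 11 (t=72: INC y by 13): z unchanged
  event 12 (t=74: SET z = 35): z 27 -> 35
Final: z = 35

Answer: 35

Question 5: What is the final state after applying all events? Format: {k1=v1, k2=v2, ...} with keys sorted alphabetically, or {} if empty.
Answer: {x=-16, y=20, z=35}

Derivation:
  after event 1 (t=8: INC y by 4): {y=4}
  after event 2 (t=16: DEC y by 4): {y=0}
  after event 3 (t=20: SET z = 45): {y=0, z=45}
  after event 4 (t=22: SET z = -18): {y=0, z=-18}
  after event 5 (t=31: INC y by 7): {y=7, z=-18}
  after event 6 (t=35: DEC x by 2): {x=-2, y=7, z=-18}
  after event 7 (t=42: DEL x): {y=7, z=-18}
  after event 8 (t=49: DEC x by 10): {x=-10, y=7, z=-18}
  after event 9 (t=58: SET z = 27): {x=-10, y=7, z=27}
  after event 10 (t=64: SET x = -16): {x=-16, y=7, z=27}
  after event 11 (t=72: INC y by 13): {x=-16, y=20, z=27}
  after event 12 (t=74: SET z = 35): {x=-16, y=20, z=35}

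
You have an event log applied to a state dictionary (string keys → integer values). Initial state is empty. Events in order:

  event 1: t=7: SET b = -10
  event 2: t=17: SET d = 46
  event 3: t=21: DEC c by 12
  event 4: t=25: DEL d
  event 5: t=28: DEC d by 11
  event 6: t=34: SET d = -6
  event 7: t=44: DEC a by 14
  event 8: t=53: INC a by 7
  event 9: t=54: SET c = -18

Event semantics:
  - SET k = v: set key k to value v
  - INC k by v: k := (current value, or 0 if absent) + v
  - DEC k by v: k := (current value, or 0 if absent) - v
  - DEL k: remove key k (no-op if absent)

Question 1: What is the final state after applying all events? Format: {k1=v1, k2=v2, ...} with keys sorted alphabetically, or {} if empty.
  after event 1 (t=7: SET b = -10): {b=-10}
  after event 2 (t=17: SET d = 46): {b=-10, d=46}
  after event 3 (t=21: DEC c by 12): {b=-10, c=-12, d=46}
  after event 4 (t=25: DEL d): {b=-10, c=-12}
  after event 5 (t=28: DEC d by 11): {b=-10, c=-12, d=-11}
  after event 6 (t=34: SET d = -6): {b=-10, c=-12, d=-6}
  after event 7 (t=44: DEC a by 14): {a=-14, b=-10, c=-12, d=-6}
  after event 8 (t=53: INC a by 7): {a=-7, b=-10, c=-12, d=-6}
  after event 9 (t=54: SET c = -18): {a=-7, b=-10, c=-18, d=-6}

Answer: {a=-7, b=-10, c=-18, d=-6}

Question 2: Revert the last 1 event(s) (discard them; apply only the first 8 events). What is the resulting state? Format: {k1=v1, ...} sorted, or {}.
Answer: {a=-7, b=-10, c=-12, d=-6}

Derivation:
Keep first 8 events (discard last 1):
  after event 1 (t=7: SET b = -10): {b=-10}
  after event 2 (t=17: SET d = 46): {b=-10, d=46}
  after event 3 (t=21: DEC c by 12): {b=-10, c=-12, d=46}
  after event 4 (t=25: DEL d): {b=-10, c=-12}
  after event 5 (t=28: DEC d by 11): {b=-10, c=-12, d=-11}
  after event 6 (t=34: SET d = -6): {b=-10, c=-12, d=-6}
  after event 7 (t=44: DEC a by 14): {a=-14, b=-10, c=-12, d=-6}
  after event 8 (t=53: INC a by 7): {a=-7, b=-10, c=-12, d=-6}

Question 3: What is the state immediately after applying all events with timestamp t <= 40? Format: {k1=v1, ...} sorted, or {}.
Apply events with t <= 40 (6 events):
  after event 1 (t=7: SET b = -10): {b=-10}
  after event 2 (t=17: SET d = 46): {b=-10, d=46}
  after event 3 (t=21: DEC c by 12): {b=-10, c=-12, d=46}
  after event 4 (t=25: DEL d): {b=-10, c=-12}
  after event 5 (t=28: DEC d by 11): {b=-10, c=-12, d=-11}
  after event 6 (t=34: SET d = -6): {b=-10, c=-12, d=-6}

Answer: {b=-10, c=-12, d=-6}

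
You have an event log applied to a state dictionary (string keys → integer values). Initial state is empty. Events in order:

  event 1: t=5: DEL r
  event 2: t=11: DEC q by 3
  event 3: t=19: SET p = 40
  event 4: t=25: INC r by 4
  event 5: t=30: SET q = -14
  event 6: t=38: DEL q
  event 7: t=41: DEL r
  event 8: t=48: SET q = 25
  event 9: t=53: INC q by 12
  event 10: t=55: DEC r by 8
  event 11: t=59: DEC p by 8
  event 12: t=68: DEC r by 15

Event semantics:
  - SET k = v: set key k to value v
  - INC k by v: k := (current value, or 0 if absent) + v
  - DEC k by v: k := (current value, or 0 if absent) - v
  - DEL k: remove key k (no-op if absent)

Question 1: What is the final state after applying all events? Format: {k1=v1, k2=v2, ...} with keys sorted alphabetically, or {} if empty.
Answer: {p=32, q=37, r=-23}

Derivation:
  after event 1 (t=5: DEL r): {}
  after event 2 (t=11: DEC q by 3): {q=-3}
  after event 3 (t=19: SET p = 40): {p=40, q=-3}
  after event 4 (t=25: INC r by 4): {p=40, q=-3, r=4}
  after event 5 (t=30: SET q = -14): {p=40, q=-14, r=4}
  after event 6 (t=38: DEL q): {p=40, r=4}
  after event 7 (t=41: DEL r): {p=40}
  after event 8 (t=48: SET q = 25): {p=40, q=25}
  after event 9 (t=53: INC q by 12): {p=40, q=37}
  after event 10 (t=55: DEC r by 8): {p=40, q=37, r=-8}
  after event 11 (t=59: DEC p by 8): {p=32, q=37, r=-8}
  after event 12 (t=68: DEC r by 15): {p=32, q=37, r=-23}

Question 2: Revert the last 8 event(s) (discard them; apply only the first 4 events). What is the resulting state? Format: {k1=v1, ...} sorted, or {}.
Keep first 4 events (discard last 8):
  after event 1 (t=5: DEL r): {}
  after event 2 (t=11: DEC q by 3): {q=-3}
  after event 3 (t=19: SET p = 40): {p=40, q=-3}
  after event 4 (t=25: INC r by 4): {p=40, q=-3, r=4}

Answer: {p=40, q=-3, r=4}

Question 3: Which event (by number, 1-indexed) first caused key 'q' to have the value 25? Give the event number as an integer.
Looking for first event where q becomes 25:
  event 2: q = -3
  event 3: q = -3
  event 4: q = -3
  event 5: q = -14
  event 6: q = (absent)
  event 8: q (absent) -> 25  <-- first match

Answer: 8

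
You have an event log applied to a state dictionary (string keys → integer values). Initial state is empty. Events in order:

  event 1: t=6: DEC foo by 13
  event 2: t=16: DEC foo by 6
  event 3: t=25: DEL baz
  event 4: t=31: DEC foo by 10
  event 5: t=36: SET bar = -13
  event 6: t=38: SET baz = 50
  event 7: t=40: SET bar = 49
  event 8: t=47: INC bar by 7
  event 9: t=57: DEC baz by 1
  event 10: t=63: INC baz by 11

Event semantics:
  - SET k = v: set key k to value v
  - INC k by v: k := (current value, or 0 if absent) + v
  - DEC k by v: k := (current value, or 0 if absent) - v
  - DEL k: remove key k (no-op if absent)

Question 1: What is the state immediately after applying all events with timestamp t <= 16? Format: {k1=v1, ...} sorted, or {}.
Apply events with t <= 16 (2 events):
  after event 1 (t=6: DEC foo by 13): {foo=-13}
  after event 2 (t=16: DEC foo by 6): {foo=-19}

Answer: {foo=-19}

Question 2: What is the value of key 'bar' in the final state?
Answer: 56

Derivation:
Track key 'bar' through all 10 events:
  event 1 (t=6: DEC foo by 13): bar unchanged
  event 2 (t=16: DEC foo by 6): bar unchanged
  event 3 (t=25: DEL baz): bar unchanged
  event 4 (t=31: DEC foo by 10): bar unchanged
  event 5 (t=36: SET bar = -13): bar (absent) -> -13
  event 6 (t=38: SET baz = 50): bar unchanged
  event 7 (t=40: SET bar = 49): bar -13 -> 49
  event 8 (t=47: INC bar by 7): bar 49 -> 56
  event 9 (t=57: DEC baz by 1): bar unchanged
  event 10 (t=63: INC baz by 11): bar unchanged
Final: bar = 56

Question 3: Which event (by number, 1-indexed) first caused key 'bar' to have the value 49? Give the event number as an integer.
Answer: 7

Derivation:
Looking for first event where bar becomes 49:
  event 5: bar = -13
  event 6: bar = -13
  event 7: bar -13 -> 49  <-- first match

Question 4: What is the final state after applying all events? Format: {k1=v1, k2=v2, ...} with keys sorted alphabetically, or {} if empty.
Answer: {bar=56, baz=60, foo=-29}

Derivation:
  after event 1 (t=6: DEC foo by 13): {foo=-13}
  after event 2 (t=16: DEC foo by 6): {foo=-19}
  after event 3 (t=25: DEL baz): {foo=-19}
  after event 4 (t=31: DEC foo by 10): {foo=-29}
  after event 5 (t=36: SET bar = -13): {bar=-13, foo=-29}
  after event 6 (t=38: SET baz = 50): {bar=-13, baz=50, foo=-29}
  after event 7 (t=40: SET bar = 49): {bar=49, baz=50, foo=-29}
  after event 8 (t=47: INC bar by 7): {bar=56, baz=50, foo=-29}
  after event 9 (t=57: DEC baz by 1): {bar=56, baz=49, foo=-29}
  after event 10 (t=63: INC baz by 11): {bar=56, baz=60, foo=-29}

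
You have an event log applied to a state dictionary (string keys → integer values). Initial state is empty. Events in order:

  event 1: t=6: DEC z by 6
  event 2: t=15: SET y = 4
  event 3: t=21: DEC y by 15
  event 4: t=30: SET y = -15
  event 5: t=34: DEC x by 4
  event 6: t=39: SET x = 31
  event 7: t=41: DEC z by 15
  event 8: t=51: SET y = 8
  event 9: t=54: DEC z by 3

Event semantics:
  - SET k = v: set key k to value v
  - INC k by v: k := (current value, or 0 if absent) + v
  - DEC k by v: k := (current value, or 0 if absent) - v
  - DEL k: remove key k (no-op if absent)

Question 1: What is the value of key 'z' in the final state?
Track key 'z' through all 9 events:
  event 1 (t=6: DEC z by 6): z (absent) -> -6
  event 2 (t=15: SET y = 4): z unchanged
  event 3 (t=21: DEC y by 15): z unchanged
  event 4 (t=30: SET y = -15): z unchanged
  event 5 (t=34: DEC x by 4): z unchanged
  event 6 (t=39: SET x = 31): z unchanged
  event 7 (t=41: DEC z by 15): z -6 -> -21
  event 8 (t=51: SET y = 8): z unchanged
  event 9 (t=54: DEC z by 3): z -21 -> -24
Final: z = -24

Answer: -24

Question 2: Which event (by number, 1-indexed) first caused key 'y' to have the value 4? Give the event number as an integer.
Looking for first event where y becomes 4:
  event 2: y (absent) -> 4  <-- first match

Answer: 2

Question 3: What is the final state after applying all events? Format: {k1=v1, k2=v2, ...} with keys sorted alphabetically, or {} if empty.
  after event 1 (t=6: DEC z by 6): {z=-6}
  after event 2 (t=15: SET y = 4): {y=4, z=-6}
  after event 3 (t=21: DEC y by 15): {y=-11, z=-6}
  after event 4 (t=30: SET y = -15): {y=-15, z=-6}
  after event 5 (t=34: DEC x by 4): {x=-4, y=-15, z=-6}
  after event 6 (t=39: SET x = 31): {x=31, y=-15, z=-6}
  after event 7 (t=41: DEC z by 15): {x=31, y=-15, z=-21}
  after event 8 (t=51: SET y = 8): {x=31, y=8, z=-21}
  after event 9 (t=54: DEC z by 3): {x=31, y=8, z=-24}

Answer: {x=31, y=8, z=-24}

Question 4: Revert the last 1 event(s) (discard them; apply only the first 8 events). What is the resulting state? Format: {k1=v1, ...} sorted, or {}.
Keep first 8 events (discard last 1):
  after event 1 (t=6: DEC z by 6): {z=-6}
  after event 2 (t=15: SET y = 4): {y=4, z=-6}
  after event 3 (t=21: DEC y by 15): {y=-11, z=-6}
  after event 4 (t=30: SET y = -15): {y=-15, z=-6}
  after event 5 (t=34: DEC x by 4): {x=-4, y=-15, z=-6}
  after event 6 (t=39: SET x = 31): {x=31, y=-15, z=-6}
  after event 7 (t=41: DEC z by 15): {x=31, y=-15, z=-21}
  after event 8 (t=51: SET y = 8): {x=31, y=8, z=-21}

Answer: {x=31, y=8, z=-21}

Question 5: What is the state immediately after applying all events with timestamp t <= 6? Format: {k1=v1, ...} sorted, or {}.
Answer: {z=-6}

Derivation:
Apply events with t <= 6 (1 events):
  after event 1 (t=6: DEC z by 6): {z=-6}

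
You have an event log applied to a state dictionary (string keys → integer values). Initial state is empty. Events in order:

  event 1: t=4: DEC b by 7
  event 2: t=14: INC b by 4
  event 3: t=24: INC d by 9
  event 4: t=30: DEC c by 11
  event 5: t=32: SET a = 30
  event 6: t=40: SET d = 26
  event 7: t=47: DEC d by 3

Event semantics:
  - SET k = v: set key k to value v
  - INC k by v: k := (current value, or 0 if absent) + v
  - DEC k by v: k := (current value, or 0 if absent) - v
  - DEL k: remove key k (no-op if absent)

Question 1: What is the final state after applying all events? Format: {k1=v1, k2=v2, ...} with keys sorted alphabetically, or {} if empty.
Answer: {a=30, b=-3, c=-11, d=23}

Derivation:
  after event 1 (t=4: DEC b by 7): {b=-7}
  after event 2 (t=14: INC b by 4): {b=-3}
  after event 3 (t=24: INC d by 9): {b=-3, d=9}
  after event 4 (t=30: DEC c by 11): {b=-3, c=-11, d=9}
  after event 5 (t=32: SET a = 30): {a=30, b=-3, c=-11, d=9}
  after event 6 (t=40: SET d = 26): {a=30, b=-3, c=-11, d=26}
  after event 7 (t=47: DEC d by 3): {a=30, b=-3, c=-11, d=23}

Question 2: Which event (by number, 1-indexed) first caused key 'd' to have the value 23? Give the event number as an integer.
Looking for first event where d becomes 23:
  event 3: d = 9
  event 4: d = 9
  event 5: d = 9
  event 6: d = 26
  event 7: d 26 -> 23  <-- first match

Answer: 7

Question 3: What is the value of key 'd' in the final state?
Track key 'd' through all 7 events:
  event 1 (t=4: DEC b by 7): d unchanged
  event 2 (t=14: INC b by 4): d unchanged
  event 3 (t=24: INC d by 9): d (absent) -> 9
  event 4 (t=30: DEC c by 11): d unchanged
  event 5 (t=32: SET a = 30): d unchanged
  event 6 (t=40: SET d = 26): d 9 -> 26
  event 7 (t=47: DEC d by 3): d 26 -> 23
Final: d = 23

Answer: 23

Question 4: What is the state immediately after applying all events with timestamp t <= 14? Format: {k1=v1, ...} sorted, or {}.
Answer: {b=-3}

Derivation:
Apply events with t <= 14 (2 events):
  after event 1 (t=4: DEC b by 7): {b=-7}
  after event 2 (t=14: INC b by 4): {b=-3}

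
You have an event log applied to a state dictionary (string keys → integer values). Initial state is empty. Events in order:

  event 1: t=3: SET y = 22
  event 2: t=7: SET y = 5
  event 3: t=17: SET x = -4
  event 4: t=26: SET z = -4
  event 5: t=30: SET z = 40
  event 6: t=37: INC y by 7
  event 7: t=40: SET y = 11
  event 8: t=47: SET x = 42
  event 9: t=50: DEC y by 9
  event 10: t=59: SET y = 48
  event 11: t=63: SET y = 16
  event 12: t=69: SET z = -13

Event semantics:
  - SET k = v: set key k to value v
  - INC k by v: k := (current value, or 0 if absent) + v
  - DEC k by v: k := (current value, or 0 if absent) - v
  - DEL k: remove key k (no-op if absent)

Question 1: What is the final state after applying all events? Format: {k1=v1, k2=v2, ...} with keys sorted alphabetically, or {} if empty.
  after event 1 (t=3: SET y = 22): {y=22}
  after event 2 (t=7: SET y = 5): {y=5}
  after event 3 (t=17: SET x = -4): {x=-4, y=5}
  after event 4 (t=26: SET z = -4): {x=-4, y=5, z=-4}
  after event 5 (t=30: SET z = 40): {x=-4, y=5, z=40}
  after event 6 (t=37: INC y by 7): {x=-4, y=12, z=40}
  after event 7 (t=40: SET y = 11): {x=-4, y=11, z=40}
  after event 8 (t=47: SET x = 42): {x=42, y=11, z=40}
  after event 9 (t=50: DEC y by 9): {x=42, y=2, z=40}
  after event 10 (t=59: SET y = 48): {x=42, y=48, z=40}
  after event 11 (t=63: SET y = 16): {x=42, y=16, z=40}
  after event 12 (t=69: SET z = -13): {x=42, y=16, z=-13}

Answer: {x=42, y=16, z=-13}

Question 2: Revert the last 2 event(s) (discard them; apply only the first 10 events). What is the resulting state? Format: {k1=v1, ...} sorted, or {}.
Answer: {x=42, y=48, z=40}

Derivation:
Keep first 10 events (discard last 2):
  after event 1 (t=3: SET y = 22): {y=22}
  after event 2 (t=7: SET y = 5): {y=5}
  after event 3 (t=17: SET x = -4): {x=-4, y=5}
  after event 4 (t=26: SET z = -4): {x=-4, y=5, z=-4}
  after event 5 (t=30: SET z = 40): {x=-4, y=5, z=40}
  after event 6 (t=37: INC y by 7): {x=-4, y=12, z=40}
  after event 7 (t=40: SET y = 11): {x=-4, y=11, z=40}
  after event 8 (t=47: SET x = 42): {x=42, y=11, z=40}
  after event 9 (t=50: DEC y by 9): {x=42, y=2, z=40}
  after event 10 (t=59: SET y = 48): {x=42, y=48, z=40}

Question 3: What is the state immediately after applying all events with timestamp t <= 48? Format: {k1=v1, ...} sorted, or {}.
Answer: {x=42, y=11, z=40}

Derivation:
Apply events with t <= 48 (8 events):
  after event 1 (t=3: SET y = 22): {y=22}
  after event 2 (t=7: SET y = 5): {y=5}
  after event 3 (t=17: SET x = -4): {x=-4, y=5}
  after event 4 (t=26: SET z = -4): {x=-4, y=5, z=-4}
  after event 5 (t=30: SET z = 40): {x=-4, y=5, z=40}
  after event 6 (t=37: INC y by 7): {x=-4, y=12, z=40}
  after event 7 (t=40: SET y = 11): {x=-4, y=11, z=40}
  after event 8 (t=47: SET x = 42): {x=42, y=11, z=40}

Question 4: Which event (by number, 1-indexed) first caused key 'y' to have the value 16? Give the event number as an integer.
Looking for first event where y becomes 16:
  event 1: y = 22
  event 2: y = 5
  event 3: y = 5
  event 4: y = 5
  event 5: y = 5
  event 6: y = 12
  event 7: y = 11
  event 8: y = 11
  event 9: y = 2
  event 10: y = 48
  event 11: y 48 -> 16  <-- first match

Answer: 11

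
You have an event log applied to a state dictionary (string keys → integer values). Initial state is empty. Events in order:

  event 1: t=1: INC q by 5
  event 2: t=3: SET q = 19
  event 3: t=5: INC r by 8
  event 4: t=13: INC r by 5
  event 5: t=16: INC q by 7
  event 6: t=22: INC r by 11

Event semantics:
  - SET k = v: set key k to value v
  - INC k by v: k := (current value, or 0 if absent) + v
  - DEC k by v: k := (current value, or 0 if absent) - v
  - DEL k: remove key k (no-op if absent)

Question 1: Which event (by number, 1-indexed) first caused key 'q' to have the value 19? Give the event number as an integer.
Answer: 2

Derivation:
Looking for first event where q becomes 19:
  event 1: q = 5
  event 2: q 5 -> 19  <-- first match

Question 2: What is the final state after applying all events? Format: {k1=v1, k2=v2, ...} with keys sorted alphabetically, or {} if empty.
  after event 1 (t=1: INC q by 5): {q=5}
  after event 2 (t=3: SET q = 19): {q=19}
  after event 3 (t=5: INC r by 8): {q=19, r=8}
  after event 4 (t=13: INC r by 5): {q=19, r=13}
  after event 5 (t=16: INC q by 7): {q=26, r=13}
  after event 6 (t=22: INC r by 11): {q=26, r=24}

Answer: {q=26, r=24}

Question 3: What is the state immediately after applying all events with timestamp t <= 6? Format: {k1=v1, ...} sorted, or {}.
Answer: {q=19, r=8}

Derivation:
Apply events with t <= 6 (3 events):
  after event 1 (t=1: INC q by 5): {q=5}
  after event 2 (t=3: SET q = 19): {q=19}
  after event 3 (t=5: INC r by 8): {q=19, r=8}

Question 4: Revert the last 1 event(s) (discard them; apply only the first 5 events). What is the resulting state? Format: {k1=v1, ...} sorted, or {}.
Keep first 5 events (discard last 1):
  after event 1 (t=1: INC q by 5): {q=5}
  after event 2 (t=3: SET q = 19): {q=19}
  after event 3 (t=5: INC r by 8): {q=19, r=8}
  after event 4 (t=13: INC r by 5): {q=19, r=13}
  after event 5 (t=16: INC q by 7): {q=26, r=13}

Answer: {q=26, r=13}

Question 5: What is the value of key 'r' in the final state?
Track key 'r' through all 6 events:
  event 1 (t=1: INC q by 5): r unchanged
  event 2 (t=3: SET q = 19): r unchanged
  event 3 (t=5: INC r by 8): r (absent) -> 8
  event 4 (t=13: INC r by 5): r 8 -> 13
  event 5 (t=16: INC q by 7): r unchanged
  event 6 (t=22: INC r by 11): r 13 -> 24
Final: r = 24

Answer: 24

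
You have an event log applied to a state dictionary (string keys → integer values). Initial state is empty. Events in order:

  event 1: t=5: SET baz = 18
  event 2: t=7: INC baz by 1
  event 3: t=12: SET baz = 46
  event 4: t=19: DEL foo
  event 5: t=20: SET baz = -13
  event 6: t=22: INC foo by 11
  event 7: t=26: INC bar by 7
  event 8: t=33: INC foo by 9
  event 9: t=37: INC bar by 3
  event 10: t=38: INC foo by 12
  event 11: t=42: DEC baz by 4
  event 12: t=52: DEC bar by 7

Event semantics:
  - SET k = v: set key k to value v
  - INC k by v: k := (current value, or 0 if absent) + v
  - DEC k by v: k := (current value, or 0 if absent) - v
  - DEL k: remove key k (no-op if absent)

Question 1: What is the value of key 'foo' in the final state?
Answer: 32

Derivation:
Track key 'foo' through all 12 events:
  event 1 (t=5: SET baz = 18): foo unchanged
  event 2 (t=7: INC baz by 1): foo unchanged
  event 3 (t=12: SET baz = 46): foo unchanged
  event 4 (t=19: DEL foo): foo (absent) -> (absent)
  event 5 (t=20: SET baz = -13): foo unchanged
  event 6 (t=22: INC foo by 11): foo (absent) -> 11
  event 7 (t=26: INC bar by 7): foo unchanged
  event 8 (t=33: INC foo by 9): foo 11 -> 20
  event 9 (t=37: INC bar by 3): foo unchanged
  event 10 (t=38: INC foo by 12): foo 20 -> 32
  event 11 (t=42: DEC baz by 4): foo unchanged
  event 12 (t=52: DEC bar by 7): foo unchanged
Final: foo = 32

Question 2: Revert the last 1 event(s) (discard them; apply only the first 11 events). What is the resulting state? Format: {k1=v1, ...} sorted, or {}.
Answer: {bar=10, baz=-17, foo=32}

Derivation:
Keep first 11 events (discard last 1):
  after event 1 (t=5: SET baz = 18): {baz=18}
  after event 2 (t=7: INC baz by 1): {baz=19}
  after event 3 (t=12: SET baz = 46): {baz=46}
  after event 4 (t=19: DEL foo): {baz=46}
  after event 5 (t=20: SET baz = -13): {baz=-13}
  after event 6 (t=22: INC foo by 11): {baz=-13, foo=11}
  after event 7 (t=26: INC bar by 7): {bar=7, baz=-13, foo=11}
  after event 8 (t=33: INC foo by 9): {bar=7, baz=-13, foo=20}
  after event 9 (t=37: INC bar by 3): {bar=10, baz=-13, foo=20}
  after event 10 (t=38: INC foo by 12): {bar=10, baz=-13, foo=32}
  after event 11 (t=42: DEC baz by 4): {bar=10, baz=-17, foo=32}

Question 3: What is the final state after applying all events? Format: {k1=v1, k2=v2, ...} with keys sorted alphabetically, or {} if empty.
  after event 1 (t=5: SET baz = 18): {baz=18}
  after event 2 (t=7: INC baz by 1): {baz=19}
  after event 3 (t=12: SET baz = 46): {baz=46}
  after event 4 (t=19: DEL foo): {baz=46}
  after event 5 (t=20: SET baz = -13): {baz=-13}
  after event 6 (t=22: INC foo by 11): {baz=-13, foo=11}
  after event 7 (t=26: INC bar by 7): {bar=7, baz=-13, foo=11}
  after event 8 (t=33: INC foo by 9): {bar=7, baz=-13, foo=20}
  after event 9 (t=37: INC bar by 3): {bar=10, baz=-13, foo=20}
  after event 10 (t=38: INC foo by 12): {bar=10, baz=-13, foo=32}
  after event 11 (t=42: DEC baz by 4): {bar=10, baz=-17, foo=32}
  after event 12 (t=52: DEC bar by 7): {bar=3, baz=-17, foo=32}

Answer: {bar=3, baz=-17, foo=32}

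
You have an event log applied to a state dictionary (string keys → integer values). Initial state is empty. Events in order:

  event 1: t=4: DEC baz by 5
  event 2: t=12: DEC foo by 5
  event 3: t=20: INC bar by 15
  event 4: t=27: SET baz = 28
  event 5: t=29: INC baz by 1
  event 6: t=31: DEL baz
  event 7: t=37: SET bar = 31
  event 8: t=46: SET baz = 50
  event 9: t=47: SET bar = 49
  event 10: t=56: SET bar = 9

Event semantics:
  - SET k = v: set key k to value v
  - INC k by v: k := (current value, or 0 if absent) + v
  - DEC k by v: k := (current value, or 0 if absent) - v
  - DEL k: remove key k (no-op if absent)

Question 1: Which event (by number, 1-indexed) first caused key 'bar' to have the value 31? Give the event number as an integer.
Answer: 7

Derivation:
Looking for first event where bar becomes 31:
  event 3: bar = 15
  event 4: bar = 15
  event 5: bar = 15
  event 6: bar = 15
  event 7: bar 15 -> 31  <-- first match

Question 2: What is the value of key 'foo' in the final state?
Answer: -5

Derivation:
Track key 'foo' through all 10 events:
  event 1 (t=4: DEC baz by 5): foo unchanged
  event 2 (t=12: DEC foo by 5): foo (absent) -> -5
  event 3 (t=20: INC bar by 15): foo unchanged
  event 4 (t=27: SET baz = 28): foo unchanged
  event 5 (t=29: INC baz by 1): foo unchanged
  event 6 (t=31: DEL baz): foo unchanged
  event 7 (t=37: SET bar = 31): foo unchanged
  event 8 (t=46: SET baz = 50): foo unchanged
  event 9 (t=47: SET bar = 49): foo unchanged
  event 10 (t=56: SET bar = 9): foo unchanged
Final: foo = -5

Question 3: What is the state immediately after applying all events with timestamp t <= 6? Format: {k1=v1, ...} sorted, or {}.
Answer: {baz=-5}

Derivation:
Apply events with t <= 6 (1 events):
  after event 1 (t=4: DEC baz by 5): {baz=-5}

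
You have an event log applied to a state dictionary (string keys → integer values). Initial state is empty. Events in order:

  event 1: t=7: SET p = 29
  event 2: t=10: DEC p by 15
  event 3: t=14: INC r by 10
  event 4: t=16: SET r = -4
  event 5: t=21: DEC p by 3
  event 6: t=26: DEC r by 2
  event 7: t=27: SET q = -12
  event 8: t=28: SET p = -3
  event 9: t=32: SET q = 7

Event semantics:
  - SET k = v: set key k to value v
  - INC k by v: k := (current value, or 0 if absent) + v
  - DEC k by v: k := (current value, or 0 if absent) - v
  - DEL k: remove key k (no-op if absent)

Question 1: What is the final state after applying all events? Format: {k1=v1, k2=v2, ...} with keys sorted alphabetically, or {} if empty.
  after event 1 (t=7: SET p = 29): {p=29}
  after event 2 (t=10: DEC p by 15): {p=14}
  after event 3 (t=14: INC r by 10): {p=14, r=10}
  after event 4 (t=16: SET r = -4): {p=14, r=-4}
  after event 5 (t=21: DEC p by 3): {p=11, r=-4}
  after event 6 (t=26: DEC r by 2): {p=11, r=-6}
  after event 7 (t=27: SET q = -12): {p=11, q=-12, r=-6}
  after event 8 (t=28: SET p = -3): {p=-3, q=-12, r=-6}
  after event 9 (t=32: SET q = 7): {p=-3, q=7, r=-6}

Answer: {p=-3, q=7, r=-6}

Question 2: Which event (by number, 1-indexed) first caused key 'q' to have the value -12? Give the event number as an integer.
Looking for first event where q becomes -12:
  event 7: q (absent) -> -12  <-- first match

Answer: 7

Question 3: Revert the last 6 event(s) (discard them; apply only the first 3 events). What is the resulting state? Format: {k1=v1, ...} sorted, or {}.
Answer: {p=14, r=10}

Derivation:
Keep first 3 events (discard last 6):
  after event 1 (t=7: SET p = 29): {p=29}
  after event 2 (t=10: DEC p by 15): {p=14}
  after event 3 (t=14: INC r by 10): {p=14, r=10}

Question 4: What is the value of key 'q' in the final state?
Answer: 7

Derivation:
Track key 'q' through all 9 events:
  event 1 (t=7: SET p = 29): q unchanged
  event 2 (t=10: DEC p by 15): q unchanged
  event 3 (t=14: INC r by 10): q unchanged
  event 4 (t=16: SET r = -4): q unchanged
  event 5 (t=21: DEC p by 3): q unchanged
  event 6 (t=26: DEC r by 2): q unchanged
  event 7 (t=27: SET q = -12): q (absent) -> -12
  event 8 (t=28: SET p = -3): q unchanged
  event 9 (t=32: SET q = 7): q -12 -> 7
Final: q = 7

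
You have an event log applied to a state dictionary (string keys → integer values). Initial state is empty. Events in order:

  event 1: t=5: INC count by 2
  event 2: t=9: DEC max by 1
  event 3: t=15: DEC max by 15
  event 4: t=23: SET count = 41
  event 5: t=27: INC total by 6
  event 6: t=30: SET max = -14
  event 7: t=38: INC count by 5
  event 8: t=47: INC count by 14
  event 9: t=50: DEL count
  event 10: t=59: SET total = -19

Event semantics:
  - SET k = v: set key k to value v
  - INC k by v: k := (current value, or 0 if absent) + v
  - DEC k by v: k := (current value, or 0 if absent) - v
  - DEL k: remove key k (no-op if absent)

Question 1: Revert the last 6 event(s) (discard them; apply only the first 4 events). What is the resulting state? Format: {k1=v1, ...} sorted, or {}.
Keep first 4 events (discard last 6):
  after event 1 (t=5: INC count by 2): {count=2}
  after event 2 (t=9: DEC max by 1): {count=2, max=-1}
  after event 3 (t=15: DEC max by 15): {count=2, max=-16}
  after event 4 (t=23: SET count = 41): {count=41, max=-16}

Answer: {count=41, max=-16}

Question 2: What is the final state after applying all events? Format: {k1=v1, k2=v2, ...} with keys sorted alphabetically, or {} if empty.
  after event 1 (t=5: INC count by 2): {count=2}
  after event 2 (t=9: DEC max by 1): {count=2, max=-1}
  after event 3 (t=15: DEC max by 15): {count=2, max=-16}
  after event 4 (t=23: SET count = 41): {count=41, max=-16}
  after event 5 (t=27: INC total by 6): {count=41, max=-16, total=6}
  after event 6 (t=30: SET max = -14): {count=41, max=-14, total=6}
  after event 7 (t=38: INC count by 5): {count=46, max=-14, total=6}
  after event 8 (t=47: INC count by 14): {count=60, max=-14, total=6}
  after event 9 (t=50: DEL count): {max=-14, total=6}
  after event 10 (t=59: SET total = -19): {max=-14, total=-19}

Answer: {max=-14, total=-19}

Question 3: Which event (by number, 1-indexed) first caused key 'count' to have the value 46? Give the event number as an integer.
Looking for first event where count becomes 46:
  event 1: count = 2
  event 2: count = 2
  event 3: count = 2
  event 4: count = 41
  event 5: count = 41
  event 6: count = 41
  event 7: count 41 -> 46  <-- first match

Answer: 7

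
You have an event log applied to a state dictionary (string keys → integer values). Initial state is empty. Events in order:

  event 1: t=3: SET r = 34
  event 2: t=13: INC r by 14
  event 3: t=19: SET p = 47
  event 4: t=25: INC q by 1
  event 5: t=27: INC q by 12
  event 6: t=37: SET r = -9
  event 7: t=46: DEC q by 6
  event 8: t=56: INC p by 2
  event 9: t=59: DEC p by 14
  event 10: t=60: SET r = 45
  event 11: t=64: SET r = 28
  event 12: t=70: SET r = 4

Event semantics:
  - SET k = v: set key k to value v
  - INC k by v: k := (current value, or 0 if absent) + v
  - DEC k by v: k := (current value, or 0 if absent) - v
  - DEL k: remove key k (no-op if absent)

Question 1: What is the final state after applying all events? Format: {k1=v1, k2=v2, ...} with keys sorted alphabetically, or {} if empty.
  after event 1 (t=3: SET r = 34): {r=34}
  after event 2 (t=13: INC r by 14): {r=48}
  after event 3 (t=19: SET p = 47): {p=47, r=48}
  after event 4 (t=25: INC q by 1): {p=47, q=1, r=48}
  after event 5 (t=27: INC q by 12): {p=47, q=13, r=48}
  after event 6 (t=37: SET r = -9): {p=47, q=13, r=-9}
  after event 7 (t=46: DEC q by 6): {p=47, q=7, r=-9}
  after event 8 (t=56: INC p by 2): {p=49, q=7, r=-9}
  after event 9 (t=59: DEC p by 14): {p=35, q=7, r=-9}
  after event 10 (t=60: SET r = 45): {p=35, q=7, r=45}
  after event 11 (t=64: SET r = 28): {p=35, q=7, r=28}
  after event 12 (t=70: SET r = 4): {p=35, q=7, r=4}

Answer: {p=35, q=7, r=4}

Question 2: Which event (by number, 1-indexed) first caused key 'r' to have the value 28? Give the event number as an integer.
Looking for first event where r becomes 28:
  event 1: r = 34
  event 2: r = 48
  event 3: r = 48
  event 4: r = 48
  event 5: r = 48
  event 6: r = -9
  event 7: r = -9
  event 8: r = -9
  event 9: r = -9
  event 10: r = 45
  event 11: r 45 -> 28  <-- first match

Answer: 11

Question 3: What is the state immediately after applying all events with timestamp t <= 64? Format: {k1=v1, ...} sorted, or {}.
Apply events with t <= 64 (11 events):
  after event 1 (t=3: SET r = 34): {r=34}
  after event 2 (t=13: INC r by 14): {r=48}
  after event 3 (t=19: SET p = 47): {p=47, r=48}
  after event 4 (t=25: INC q by 1): {p=47, q=1, r=48}
  after event 5 (t=27: INC q by 12): {p=47, q=13, r=48}
  after event 6 (t=37: SET r = -9): {p=47, q=13, r=-9}
  after event 7 (t=46: DEC q by 6): {p=47, q=7, r=-9}
  after event 8 (t=56: INC p by 2): {p=49, q=7, r=-9}
  after event 9 (t=59: DEC p by 14): {p=35, q=7, r=-9}
  after event 10 (t=60: SET r = 45): {p=35, q=7, r=45}
  after event 11 (t=64: SET r = 28): {p=35, q=7, r=28}

Answer: {p=35, q=7, r=28}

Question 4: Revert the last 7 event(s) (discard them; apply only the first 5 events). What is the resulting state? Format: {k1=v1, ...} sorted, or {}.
Answer: {p=47, q=13, r=48}

Derivation:
Keep first 5 events (discard last 7):
  after event 1 (t=3: SET r = 34): {r=34}
  after event 2 (t=13: INC r by 14): {r=48}
  after event 3 (t=19: SET p = 47): {p=47, r=48}
  after event 4 (t=25: INC q by 1): {p=47, q=1, r=48}
  after event 5 (t=27: INC q by 12): {p=47, q=13, r=48}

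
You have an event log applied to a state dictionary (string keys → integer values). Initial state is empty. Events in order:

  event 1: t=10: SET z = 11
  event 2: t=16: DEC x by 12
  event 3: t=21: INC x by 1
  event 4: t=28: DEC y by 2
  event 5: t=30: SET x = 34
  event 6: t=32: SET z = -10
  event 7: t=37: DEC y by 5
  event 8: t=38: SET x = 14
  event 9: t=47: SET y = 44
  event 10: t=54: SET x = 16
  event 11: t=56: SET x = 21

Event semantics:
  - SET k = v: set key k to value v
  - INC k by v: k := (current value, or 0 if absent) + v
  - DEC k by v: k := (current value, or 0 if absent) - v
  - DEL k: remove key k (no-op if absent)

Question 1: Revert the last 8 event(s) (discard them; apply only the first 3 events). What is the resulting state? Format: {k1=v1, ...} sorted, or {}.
Keep first 3 events (discard last 8):
  after event 1 (t=10: SET z = 11): {z=11}
  after event 2 (t=16: DEC x by 12): {x=-12, z=11}
  after event 3 (t=21: INC x by 1): {x=-11, z=11}

Answer: {x=-11, z=11}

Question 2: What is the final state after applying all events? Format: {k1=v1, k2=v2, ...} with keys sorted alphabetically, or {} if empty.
Answer: {x=21, y=44, z=-10}

Derivation:
  after event 1 (t=10: SET z = 11): {z=11}
  after event 2 (t=16: DEC x by 12): {x=-12, z=11}
  after event 3 (t=21: INC x by 1): {x=-11, z=11}
  after event 4 (t=28: DEC y by 2): {x=-11, y=-2, z=11}
  after event 5 (t=30: SET x = 34): {x=34, y=-2, z=11}
  after event 6 (t=32: SET z = -10): {x=34, y=-2, z=-10}
  after event 7 (t=37: DEC y by 5): {x=34, y=-7, z=-10}
  after event 8 (t=38: SET x = 14): {x=14, y=-7, z=-10}
  after event 9 (t=47: SET y = 44): {x=14, y=44, z=-10}
  after event 10 (t=54: SET x = 16): {x=16, y=44, z=-10}
  after event 11 (t=56: SET x = 21): {x=21, y=44, z=-10}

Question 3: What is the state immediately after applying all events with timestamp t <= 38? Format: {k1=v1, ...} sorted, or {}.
Answer: {x=14, y=-7, z=-10}

Derivation:
Apply events with t <= 38 (8 events):
  after event 1 (t=10: SET z = 11): {z=11}
  after event 2 (t=16: DEC x by 12): {x=-12, z=11}
  after event 3 (t=21: INC x by 1): {x=-11, z=11}
  after event 4 (t=28: DEC y by 2): {x=-11, y=-2, z=11}
  after event 5 (t=30: SET x = 34): {x=34, y=-2, z=11}
  after event 6 (t=32: SET z = -10): {x=34, y=-2, z=-10}
  after event 7 (t=37: DEC y by 5): {x=34, y=-7, z=-10}
  after event 8 (t=38: SET x = 14): {x=14, y=-7, z=-10}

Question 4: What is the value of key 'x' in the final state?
Track key 'x' through all 11 events:
  event 1 (t=10: SET z = 11): x unchanged
  event 2 (t=16: DEC x by 12): x (absent) -> -12
  event 3 (t=21: INC x by 1): x -12 -> -11
  event 4 (t=28: DEC y by 2): x unchanged
  event 5 (t=30: SET x = 34): x -11 -> 34
  event 6 (t=32: SET z = -10): x unchanged
  event 7 (t=37: DEC y by 5): x unchanged
  event 8 (t=38: SET x = 14): x 34 -> 14
  event 9 (t=47: SET y = 44): x unchanged
  event 10 (t=54: SET x = 16): x 14 -> 16
  event 11 (t=56: SET x = 21): x 16 -> 21
Final: x = 21

Answer: 21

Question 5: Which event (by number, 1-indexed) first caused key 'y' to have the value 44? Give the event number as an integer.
Looking for first event where y becomes 44:
  event 4: y = -2
  event 5: y = -2
  event 6: y = -2
  event 7: y = -7
  event 8: y = -7
  event 9: y -7 -> 44  <-- first match

Answer: 9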